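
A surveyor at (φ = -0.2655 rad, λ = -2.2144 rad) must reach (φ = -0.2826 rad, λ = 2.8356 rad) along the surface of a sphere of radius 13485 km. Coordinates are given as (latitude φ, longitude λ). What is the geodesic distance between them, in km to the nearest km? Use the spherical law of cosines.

15924 km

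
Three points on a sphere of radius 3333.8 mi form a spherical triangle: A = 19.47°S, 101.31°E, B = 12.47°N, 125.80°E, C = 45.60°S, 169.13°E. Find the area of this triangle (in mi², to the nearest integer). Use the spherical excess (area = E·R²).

4729886 mi²

Side lengths (central angles): a = 1.2210, b = 1.0619, c = 0.6985 rad; semiperimeter s = 1.4908.
By l'Huilier's theorem, tan(E/4) = √[tan(s/2) tan((s−a)/2) tan((s−b)/2) tan((s−c)/2)], giving spherical excess E = 0.4256 rad.
Area = E·R² = 0.4256 × (3333.8)² ≈ 4729886 mi².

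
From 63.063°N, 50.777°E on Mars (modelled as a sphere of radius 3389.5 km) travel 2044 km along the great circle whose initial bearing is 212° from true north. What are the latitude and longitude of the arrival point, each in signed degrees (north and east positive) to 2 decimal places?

31.09°, 30.23°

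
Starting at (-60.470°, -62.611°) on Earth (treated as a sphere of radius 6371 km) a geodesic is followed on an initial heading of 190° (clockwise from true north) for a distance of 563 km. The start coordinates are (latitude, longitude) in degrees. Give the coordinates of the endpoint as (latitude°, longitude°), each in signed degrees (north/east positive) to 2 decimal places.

-65.44°, -64.72°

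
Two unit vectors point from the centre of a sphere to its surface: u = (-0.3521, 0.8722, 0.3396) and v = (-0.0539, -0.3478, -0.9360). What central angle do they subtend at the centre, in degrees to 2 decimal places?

127.03°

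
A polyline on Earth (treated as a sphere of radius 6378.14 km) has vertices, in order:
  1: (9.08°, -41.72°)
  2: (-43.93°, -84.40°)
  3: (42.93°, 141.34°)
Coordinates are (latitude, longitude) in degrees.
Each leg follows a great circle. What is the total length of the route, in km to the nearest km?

Leg 1→2: central angle 1.1447 rad, distance 7301.0 km.
Leg 2→3: central angle 2.5691 rad, distance 16386.1 km.
Total: 7301.0 + 16386.1 ≈ 23687 km.

23687 km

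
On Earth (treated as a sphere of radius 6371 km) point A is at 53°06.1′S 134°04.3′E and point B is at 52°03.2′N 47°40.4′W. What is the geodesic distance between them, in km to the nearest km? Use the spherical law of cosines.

19849 km

With latitudes φ₁ = -53.102°, φ₂ = 52.053° and longitude difference Δλ = 178.255°:
cos c = sin φ₁ sin φ₂ + cos φ₁ cos φ₂ cos Δλ = (-0.7997)(0.7886) + (0.6004)(0.6149)(-0.9995) = -0.99966,
so c = arccos(-0.99966) = 3.11557 rad.
Distance = R·c = 6371 × 3.1156 ≈ 19849 km.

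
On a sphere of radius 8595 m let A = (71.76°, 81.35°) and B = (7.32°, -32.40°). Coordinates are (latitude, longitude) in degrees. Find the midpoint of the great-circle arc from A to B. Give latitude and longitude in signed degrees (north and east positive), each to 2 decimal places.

Central angle δ = 1.5748 rad. Interpolating on the sphere with fraction f = 0.5:
P = [sin((1−f)δ)·A + sin(fδ)·B] / sin δ = 0.7085·A + 0.7085·B in Cartesian coordinates,
giving P = (0.6267, -0.1573, 0.7632), i.e. latitude 49.75°, longitude -14.09°.

49.75°, -14.09°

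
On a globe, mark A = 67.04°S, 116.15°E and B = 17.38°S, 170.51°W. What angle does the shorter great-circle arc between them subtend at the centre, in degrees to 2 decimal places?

With latitudes φ₁ = -67.040°, φ₂ = -17.380° and longitude difference Δλ = 73.340°:
Haversine: a = sin²(Δφ/2) + cos φ₁ cos φ₂ sin²(Δλ/2) = 0.1763 + (0.3901)(0.9543)(0.3567) = 0.30911.
Central angle c = 2·arcsin(√a) = 1.17908 rad.
So the angular separation is 67.56°.

67.56°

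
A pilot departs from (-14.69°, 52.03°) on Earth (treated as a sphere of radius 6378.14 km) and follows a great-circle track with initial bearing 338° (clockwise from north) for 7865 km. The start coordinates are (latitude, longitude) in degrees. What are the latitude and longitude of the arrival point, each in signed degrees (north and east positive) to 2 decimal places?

Angular distance δ = d/R = 7865/6378.14 = 1.23312 rad; initial bearing θ = 5.8992 rad.
sin φ₂ = sin φ₁ cos δ + cos φ₁ sin δ cos θ = (-0.2536)(0.3313) + (0.9673)(0.9435)(0.9272) = 0.7622, so φ₂ = 49.66°.
Δλ = atan2(sin θ sin δ cos φ₁, cos δ − sin φ₁ sin φ₂) = atan2(-0.3419, 0.5246) = -33.094°.
λ₂ = 52.030° − 33.094° = 18.94°.

49.66°, 18.94°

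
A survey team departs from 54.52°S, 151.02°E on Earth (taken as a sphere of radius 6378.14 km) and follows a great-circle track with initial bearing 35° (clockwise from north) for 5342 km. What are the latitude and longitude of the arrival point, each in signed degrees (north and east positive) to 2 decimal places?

-11.05°, 176.76°

Angular distance δ = d/R = 5342/6378.14 = 0.83755 rad; initial bearing θ = 0.6109 rad.
sin φ₂ = sin φ₁ cos δ + cos φ₁ sin δ cos θ = (-0.8143)(0.6693) + (0.5804)(0.7430)(0.8192) = -0.1917, so φ₂ = -11.05°.
Δλ = atan2(sin θ sin δ cos φ₁, cos δ − sin φ₁ sin φ₂) = atan2(0.2474, 0.5131) = 25.736°.
λ₂ = 151.020° + 25.736° = 176.76°.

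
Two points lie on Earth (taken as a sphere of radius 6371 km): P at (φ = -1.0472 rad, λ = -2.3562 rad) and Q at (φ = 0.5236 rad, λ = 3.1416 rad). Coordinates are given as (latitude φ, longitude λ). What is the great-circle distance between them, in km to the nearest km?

10818 km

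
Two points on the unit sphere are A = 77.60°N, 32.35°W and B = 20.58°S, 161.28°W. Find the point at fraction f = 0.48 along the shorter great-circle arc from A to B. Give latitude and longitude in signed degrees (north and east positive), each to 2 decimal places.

The central angle between A and B is δ = 2.0597 rad.
With f = 0.48, the slerp weights are sin((1−f)δ)/sin δ = 0.9942 and sin(fδ)/sin δ = 0.9461.
Weighted sum of the unit vectors: (0.9942)·(0.1814,-0.1149,0.9767) + (0.9461)·(-0.8867,-0.3005,-0.3515) = (-0.6585, -0.3985, 0.6384).
Converting back: φ = atan2(z, √(x²+y²)) = 39.67°, λ = atan2(y, x) = -148.82°.

39.67°, -148.82°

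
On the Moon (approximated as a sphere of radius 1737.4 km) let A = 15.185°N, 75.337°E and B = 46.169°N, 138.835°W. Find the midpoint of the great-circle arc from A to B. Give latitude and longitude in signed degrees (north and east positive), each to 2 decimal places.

The central angle between A and B is δ = 1.9434 rad.
With f = 0.5, the slerp weights are sin((1−f)δ)/sin δ = 0.8867 and sin(fδ)/sin δ = 0.8867.
Weighted sum of the unit vectors: (0.8867)·(0.2443,0.9337,0.2619) + (0.8867)·(-0.5214,-0.4558,0.7214) = (-0.2457, 0.4237, 0.8719).
Converting back: φ = atan2(z, √(x²+y²)) = 60.68°, λ = atan2(y, x) = 120.11°.

60.68°, 120.11°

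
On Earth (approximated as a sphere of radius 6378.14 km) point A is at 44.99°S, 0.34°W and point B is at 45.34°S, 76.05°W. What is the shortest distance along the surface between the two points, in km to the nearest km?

Let φ₁ = -0.7852 rad, φ₂ = -0.7913 rad, and Δλ = -1.3214 rad.
cos c = sin φ₁ sin φ₂ + cos φ₁ cos φ₂ cos Δλ = (-0.7070)(-0.7113) + (0.7072)(0.7029)(0.2468) = 0.62557,
so c = arccos(0.62557) = 0.89493 rad.
Distance = R·c = 6378.14 × 0.8949 ≈ 5708 km.

5708 km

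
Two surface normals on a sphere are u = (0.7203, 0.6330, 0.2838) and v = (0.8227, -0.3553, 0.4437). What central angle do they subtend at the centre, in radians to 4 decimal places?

u·v = 0.4936; |u| = 1.0000, |v| = 1.0000.
cos θ = (u·v)/(|u||v|) = 0.4936, so θ = 1.0546 rad.

1.0546 rad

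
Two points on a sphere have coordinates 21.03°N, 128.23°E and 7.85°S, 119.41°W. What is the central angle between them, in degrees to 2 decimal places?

Let φ₁ = 0.3670 rad, φ₂ = -0.1370 rad, and Δλ = 1.9611 rad.
Haversine: a = sin²(Δφ/2) + cos φ₁ cos φ₂ sin²(Δλ/2) = 0.0622 + (0.9334)(0.9906)(0.6902) = 0.70039.
Central angle c = 2·arcsin(√a) = 1.98315 rad.
So the angular separation is 113.63°.

113.63°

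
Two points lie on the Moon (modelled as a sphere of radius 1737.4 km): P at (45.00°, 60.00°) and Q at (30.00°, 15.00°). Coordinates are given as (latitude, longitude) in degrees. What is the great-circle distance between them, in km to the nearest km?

1156 km

In radians: φ₁ = 0.7854, φ₂ = 0.5236, Δλ = -45.000° = -0.7854 rad.
cos c = sin φ₁ sin φ₂ + cos φ₁ cos φ₂ cos Δλ = (0.7071)(0.5000) + (0.7071)(0.8660)(0.7071) = 0.78657,
so c = arccos(0.78657) = 0.66557 rad.
Distance = R·c = 1737.4 × 0.6656 ≈ 1156 km.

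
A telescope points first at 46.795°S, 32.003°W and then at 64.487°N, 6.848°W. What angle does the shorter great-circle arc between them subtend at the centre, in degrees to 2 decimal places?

113.01°

With latitudes φ₁ = -46.795°, φ₂ = 64.487° and longitude difference Δλ = 25.155°:
cos c = sin φ₁ sin φ₂ + cos φ₁ cos φ₂ cos Δλ = (-0.7289)(0.9025) + (0.6846)(0.4307)(0.9052) = -0.39092,
so c = arccos(-0.39092) = 1.97243 rad.
So the angular separation is 113.01°.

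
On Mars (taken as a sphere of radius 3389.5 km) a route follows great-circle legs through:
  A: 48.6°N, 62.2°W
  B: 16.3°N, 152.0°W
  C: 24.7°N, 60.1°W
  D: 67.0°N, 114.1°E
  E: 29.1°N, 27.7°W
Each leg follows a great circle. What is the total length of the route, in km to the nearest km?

Leg A→B: central angle 1.3564 rad, distance 4597.6 km.
Leg B→C: central angle 1.4823 rad, distance 5024.3 km.
Leg C→D: central angle 1.5393 rad, distance 5217.5 km.
Leg D→E: central angle 1.3904 rad, distance 4712.9 km.
Total: 4597.6 + 5024.3 + 5217.5 + 4712.9 ≈ 19552 km.

19552 km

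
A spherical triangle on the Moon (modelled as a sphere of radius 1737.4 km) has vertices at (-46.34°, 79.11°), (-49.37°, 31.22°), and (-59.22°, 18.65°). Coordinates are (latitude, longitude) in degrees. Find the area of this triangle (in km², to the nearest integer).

Side lengths (central angles): a = 0.2136, b = 0.6506, c = 0.5539 rad; semiperimeter s = 0.7090.
By l'Huilier's theorem, tan(E/4) = √[tan(s/2) tan((s−a)/2) tan((s−b)/2) tan((s−c)/2)], giving spherical excess E = 0.0583 rad.
Area = E·R² = 0.0583 × (1737.4)² ≈ 176091 km².

176091 km²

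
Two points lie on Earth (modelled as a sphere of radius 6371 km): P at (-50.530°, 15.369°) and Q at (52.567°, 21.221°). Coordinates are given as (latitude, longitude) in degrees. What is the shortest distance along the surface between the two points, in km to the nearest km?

With latitudes φ₁ = -50.530°, φ₂ = 52.567° and longitude difference Δλ = 5.852°:
cos c = sin φ₁ sin φ₂ + cos φ₁ cos φ₂ cos Δλ = (-0.7720)(0.7941) + (0.6357)(0.6078)(0.9948) = -0.22861,
so c = arccos(-0.22861) = 1.80145 rad.
Distance = R·c = 6371 × 1.8014 ≈ 11477 km.

11477 km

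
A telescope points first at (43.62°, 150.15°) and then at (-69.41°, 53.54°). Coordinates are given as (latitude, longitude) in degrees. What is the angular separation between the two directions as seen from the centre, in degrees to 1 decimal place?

132.5°

Let φ₁ = 0.7613 rad, φ₂ = -1.2114 rad, and Δλ = -1.6862 rad.
cos c = sin φ₁ sin φ₂ + cos φ₁ cos φ₂ cos Δλ = (0.6899)(-0.9361) + (0.7239)(0.3517)(-0.1151) = -0.67511,
so c = arccos(-0.67511) = 2.31191 rad.
So the angular separation is 132.5°.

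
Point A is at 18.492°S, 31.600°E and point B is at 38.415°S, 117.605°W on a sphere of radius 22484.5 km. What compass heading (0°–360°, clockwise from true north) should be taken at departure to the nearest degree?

207°

With φ₁ = -0.3227, φ₂ = -0.6705, Δλ = -2.6041 rad, the forward-azimuth formula gives
θ = atan2( sin Δλ cos φ₂ , cos φ₁ sin φ₂ − sin φ₁ cos φ₂ cos Δλ ) = atan2(-0.4011, -0.8027) = -153.45°.
Adding 360° brings this into [0°, 360°): 207°.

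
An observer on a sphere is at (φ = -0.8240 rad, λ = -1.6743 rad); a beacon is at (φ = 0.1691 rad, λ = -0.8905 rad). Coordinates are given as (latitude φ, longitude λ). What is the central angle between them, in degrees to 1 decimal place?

69.5°

With latitudes φ₁ = -47.212°, φ₂ = 9.689° and longitude difference Δλ = 44.908°:
Haversine: a = sin²(Δφ/2) + cos φ₁ cos φ₂ sin²(Δλ/2) = 0.2270 + (0.6793)(0.9857)(0.1459) = 0.32464.
Central angle c = 2·arcsin(√a) = 1.21245 rad.
So the angular separation is 69.5°.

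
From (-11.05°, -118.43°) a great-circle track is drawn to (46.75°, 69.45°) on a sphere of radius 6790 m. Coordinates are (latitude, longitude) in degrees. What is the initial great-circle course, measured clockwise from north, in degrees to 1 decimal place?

350.9°

Δλ = -172.120° = -3.0041 rad.
y = sin Δλ · cos φ₂ = (-0.1371)(0.6852) = -0.0939
x = cos φ₁ sin φ₂ − sin φ₁ cos φ₂ cos Δλ = (0.9815)(0.7284) − (-0.1917)(0.6852)(-0.9906) = 0.5848
θ = atan2(y, x) = -9.13°; adding 360° gives 350.9°.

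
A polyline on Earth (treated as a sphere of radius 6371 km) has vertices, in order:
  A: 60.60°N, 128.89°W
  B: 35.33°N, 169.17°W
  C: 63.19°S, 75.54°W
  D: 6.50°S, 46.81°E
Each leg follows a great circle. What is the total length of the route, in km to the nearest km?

28531 km

Leg A→B: central angle 0.6278 rad, distance 3999.4 km.
Leg B→C: central angle 2.1405 rad, distance 13637.4 km.
Leg C→D: central angle 1.7100 rad, distance 10894.4 km.
Total: 3999.4 + 13637.4 + 10894.4 ≈ 28531 km.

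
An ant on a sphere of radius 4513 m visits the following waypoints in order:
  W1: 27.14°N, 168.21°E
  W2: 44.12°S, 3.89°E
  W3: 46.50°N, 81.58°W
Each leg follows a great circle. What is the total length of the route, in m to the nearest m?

Leg W1→W2: central angle 2.7724 rad, distance 12512.0 m.
Leg W2→W3: central angle 2.0555 rad, distance 9276.5 m.
Total: 12512.0 + 9276.5 ≈ 21789 m.

21789 m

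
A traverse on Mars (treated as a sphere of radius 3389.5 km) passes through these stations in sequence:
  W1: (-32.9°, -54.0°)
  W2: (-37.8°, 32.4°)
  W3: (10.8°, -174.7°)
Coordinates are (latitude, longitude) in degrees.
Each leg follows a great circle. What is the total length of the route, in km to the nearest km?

Leg W1→W2: central angle 1.1869 rad, distance 4022.9 km.
Leg W2→W3: central angle 2.5078 rad, distance 8500.2 km.
Total: 4022.9 + 8500.2 ≈ 12523 km.

12523 km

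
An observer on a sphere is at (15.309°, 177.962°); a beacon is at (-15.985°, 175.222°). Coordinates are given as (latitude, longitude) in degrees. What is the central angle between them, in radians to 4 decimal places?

0.5482 rad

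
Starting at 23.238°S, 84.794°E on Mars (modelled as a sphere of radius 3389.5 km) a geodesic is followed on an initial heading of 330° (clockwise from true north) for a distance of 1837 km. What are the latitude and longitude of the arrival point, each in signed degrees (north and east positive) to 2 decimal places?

Angular distance δ = d/R = 1837/3389.5 = 0.54197 rad; initial bearing θ = 5.7596 rad.
sin φ₂ = sin φ₁ cos δ + cos φ₁ sin δ cos θ = (-0.3946)(0.8567) + (0.9189)(0.5158)(0.8660) = 0.0725, so φ₂ = 4.16°.
Δλ = atan2(sin θ sin δ cos φ₁, cos δ − sin φ₁ sin φ₂) = atan2(-0.2370, 0.8853) = -14.986°.
λ₂ = 84.794° − 14.986° = 69.81°.

4.16°, 69.81°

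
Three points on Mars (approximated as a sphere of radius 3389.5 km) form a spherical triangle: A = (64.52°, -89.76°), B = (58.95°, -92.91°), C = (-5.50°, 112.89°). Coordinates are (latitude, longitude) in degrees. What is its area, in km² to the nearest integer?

Side lengths (central angles): a = 2.1464, b = 2.0734, c = 0.1006 rad; semiperimeter s = 2.1602.
By l'Huilier's theorem, tan(E/4) = √[tan(s/2) tan((s−a)/2) tan((s−b)/2) tan((s−c)/2)], giving spherical excess E = 0.1222 rad.
Area = E·R² = 0.1222 × (3389.5)² ≈ 1403906 km².

1403906 km²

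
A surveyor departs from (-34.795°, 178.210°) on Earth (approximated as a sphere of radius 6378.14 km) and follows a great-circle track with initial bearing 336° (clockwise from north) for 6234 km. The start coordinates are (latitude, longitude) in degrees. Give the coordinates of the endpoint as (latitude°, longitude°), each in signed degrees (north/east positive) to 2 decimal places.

Angular distance δ = d/R = 6234/6378.14 = 0.97740 rad; initial bearing θ = 5.8643 rad.
sin φ₂ = sin φ₁ cos δ + cos φ₁ sin δ cos θ = (-0.5706)(0.5592) + (0.8212)(0.8290)(0.9135) = 0.3029, so φ₂ = 17.63°.
Δλ = atan2(sin θ sin δ cos φ₁, cos δ − sin φ₁ sin φ₂) = atan2(-0.2769, 0.7320) = -20.721°.
λ₂ = 178.210° − 20.721° = 157.49°.

17.63°, 157.49°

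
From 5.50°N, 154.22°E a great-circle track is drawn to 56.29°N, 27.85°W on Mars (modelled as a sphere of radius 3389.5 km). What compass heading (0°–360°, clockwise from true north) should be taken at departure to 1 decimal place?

1.3°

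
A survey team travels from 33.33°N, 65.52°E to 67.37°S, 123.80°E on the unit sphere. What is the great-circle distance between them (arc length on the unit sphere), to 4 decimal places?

In radians: φ₁ = 0.5817, φ₂ = -1.1758, Δλ = 58.280° = 1.0172 rad.
cos c = sin φ₁ sin φ₂ + cos φ₁ cos φ₂ cos Δλ = (0.5495)(-0.9230) + (0.8355)(0.3848)(0.5258) = -0.33813,
so c = arccos(-0.33813) = 1.91572 rad.
On the unit sphere the arc length equals the central angle: 1.9157.

1.9157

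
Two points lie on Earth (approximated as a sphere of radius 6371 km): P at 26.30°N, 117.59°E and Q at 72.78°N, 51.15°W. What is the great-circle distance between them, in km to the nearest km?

8965 km

With latitudes φ₁ = 26.300°, φ₂ = 72.780° and longitude difference Δλ = -168.740°:
Haversine: a = sin²(Δφ/2) + cos φ₁ cos φ₂ sin²(Δλ/2) = 0.1557 + (0.8965)(0.2960)(0.9904) = 0.41854.
Central angle c = 2·arcsin(√a) = 1.40714 rad.
Distance = R·c = 6371 × 1.4071 ≈ 8965 km.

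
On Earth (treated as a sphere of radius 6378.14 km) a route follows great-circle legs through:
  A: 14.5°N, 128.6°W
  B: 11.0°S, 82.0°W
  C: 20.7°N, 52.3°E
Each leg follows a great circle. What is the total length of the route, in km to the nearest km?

Leg A→B: central angle 0.9208 rad, distance 5872.8 km.
Leg B→C: central angle 2.3586 rad, distance 15043.2 km.
Total: 5872.8 + 15043.2 ≈ 20916 km.

20916 km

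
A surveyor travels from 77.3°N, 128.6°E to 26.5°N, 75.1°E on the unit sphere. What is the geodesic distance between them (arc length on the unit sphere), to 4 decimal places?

With latitudes φ₁ = 77.300°, φ₂ = 26.500° and longitude difference Δλ = -53.500°:
cos c = sin φ₁ sin φ₂ + cos φ₁ cos φ₂ cos Δλ = (0.9755)(0.4462) + (0.2198)(0.8949)(0.5948) = 0.55231,
so c = arccos(0.55231) = 0.98566 rad.
On the unit sphere the arc length equals the central angle: 0.9857.

0.9857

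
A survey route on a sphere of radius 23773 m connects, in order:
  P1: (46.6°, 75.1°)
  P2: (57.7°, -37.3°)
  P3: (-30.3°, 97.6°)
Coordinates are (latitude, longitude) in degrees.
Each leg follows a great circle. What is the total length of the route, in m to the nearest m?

Leg P1→P2: central angle 1.0767 rad, distance 25596.4 m.
Leg P2→P3: central angle 2.4221 rad, distance 57579.7 m.
Total: 25596.4 + 57579.7 ≈ 83176 m.

83176 m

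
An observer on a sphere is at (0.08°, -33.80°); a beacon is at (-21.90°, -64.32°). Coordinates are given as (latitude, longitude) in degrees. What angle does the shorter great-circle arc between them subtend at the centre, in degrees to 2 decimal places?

36.99°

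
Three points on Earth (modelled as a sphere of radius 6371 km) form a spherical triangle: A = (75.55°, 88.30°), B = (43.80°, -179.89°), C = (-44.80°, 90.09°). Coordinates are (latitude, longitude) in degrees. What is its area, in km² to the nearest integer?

60963739 km²

Side lengths (central angles): a = 2.0805, b = 2.1006, c = 0.8439 rad; semiperimeter s = 2.5125.
By l'Huilier's theorem, tan(E/4) = √[tan(s/2) tan((s−a)/2) tan((s−b)/2) tan((s−c)/2)], giving spherical excess E = 1.5020 rad.
Area = E·R² = 1.5020 × (6371)² ≈ 60963739 km².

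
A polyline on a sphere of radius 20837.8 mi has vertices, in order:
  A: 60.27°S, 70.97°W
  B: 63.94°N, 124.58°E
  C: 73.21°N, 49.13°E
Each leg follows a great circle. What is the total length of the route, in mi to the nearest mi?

72288 mi

Leg A→B: central angle 2.9999 rad, distance 62510.8 mi.
Leg B→C: central angle 0.4692 rad, distance 9777.6 mi.
Total: 62510.8 + 9777.6 ≈ 72288 mi.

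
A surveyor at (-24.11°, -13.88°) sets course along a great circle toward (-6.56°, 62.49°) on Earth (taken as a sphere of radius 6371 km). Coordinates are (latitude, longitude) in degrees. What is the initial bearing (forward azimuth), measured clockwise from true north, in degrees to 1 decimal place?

90.5°

Δλ = 76.370° = 1.3329 rad.
y = sin Δλ · cos φ₂ = (0.9718)(0.9935) = 0.9655
x = cos φ₁ sin φ₂ − sin φ₁ cos φ₂ cos Δλ = (0.9128)(-0.1142) − (-0.4085)(0.9935)(0.2357) = -0.0086
θ = atan2(y, x) = 90.51°, so the bearing is 90.5°.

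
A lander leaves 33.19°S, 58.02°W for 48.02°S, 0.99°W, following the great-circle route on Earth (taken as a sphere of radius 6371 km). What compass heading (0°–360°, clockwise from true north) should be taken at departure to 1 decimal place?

With φ₁ = -0.5793, φ₂ = -0.8381, Δλ = 0.9954 rad, the forward-azimuth formula gives
θ = atan2( sin Δλ cos φ₂ , cos φ₁ sin φ₂ − sin φ₁ cos φ₂ cos Δλ ) = atan2(0.5612, -0.4228) = 127.00°.
So the initial bearing is 127.0°.

127.0°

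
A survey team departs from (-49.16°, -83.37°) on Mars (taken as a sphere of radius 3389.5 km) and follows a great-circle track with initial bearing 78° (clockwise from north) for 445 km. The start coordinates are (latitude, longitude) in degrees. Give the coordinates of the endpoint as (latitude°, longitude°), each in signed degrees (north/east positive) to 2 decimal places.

Angular distance δ = d/R = 445/3389.5 = 0.13129 rad; initial bearing θ = 1.3614 rad.
sin φ₂ = sin φ₁ cos δ + cos φ₁ sin δ cos θ = (-0.7565)(0.9914) + (0.6539)(0.1309)(0.2079) = -0.7322, so φ₂ = -47.07°.
Δλ = atan2(sin θ sin δ cos φ₁, cos δ − sin φ₁ sin φ₂) = atan2(0.0837, 0.4374) = 10.837°.
λ₂ = -83.370° + 10.837° = -72.53°.

-47.07°, -72.53°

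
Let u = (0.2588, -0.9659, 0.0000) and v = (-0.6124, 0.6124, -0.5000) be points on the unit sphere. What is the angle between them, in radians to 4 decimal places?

u·v = -0.7500; |u| = 1.0000, |v| = 1.0000.
cos θ = (u·v)/(|u||v|) = -0.7500, so θ = 2.4189 rad.

2.4189 rad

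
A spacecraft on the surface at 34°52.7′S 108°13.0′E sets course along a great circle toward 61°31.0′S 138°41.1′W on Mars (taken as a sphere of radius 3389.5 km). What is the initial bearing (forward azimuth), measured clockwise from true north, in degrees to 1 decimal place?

152.1°

Δλ = 113.098° = 1.9739 rad.
y = sin Δλ · cos φ₂ = (0.9198)(0.4769) = 0.4387
x = cos φ₁ sin φ₂ − sin φ₁ cos φ₂ cos Δλ = (0.8204)(-0.8790) − (-0.5718)(0.4769)(-0.3923) = -0.8281
θ = atan2(y, x) = 152.09°, so the bearing is 152.1°.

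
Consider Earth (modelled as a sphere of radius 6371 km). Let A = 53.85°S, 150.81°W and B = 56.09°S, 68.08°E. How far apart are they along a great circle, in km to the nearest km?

7288 km

With latitudes φ₁ = -53.850°, φ₂ = -56.090° and longitude difference Δλ = -141.110°:
cos c = sin φ₁ sin φ₂ + cos φ₁ cos φ₂ cos Δλ = (-0.8075)(-0.8299) + (0.5899)(0.5579)(-0.7784) = 0.41398,
so c = arccos(0.41398) = 1.14397 rad.
Distance = R·c = 6371 × 1.1440 ≈ 7288 km.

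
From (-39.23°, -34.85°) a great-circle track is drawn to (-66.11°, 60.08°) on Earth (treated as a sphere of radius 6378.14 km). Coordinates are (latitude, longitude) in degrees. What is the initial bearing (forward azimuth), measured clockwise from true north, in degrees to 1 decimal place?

151.1°

With φ₁ = -0.6847, φ₂ = -1.1538, Δλ = 1.6568 rad, the forward-azimuth formula gives
θ = atan2( sin Δλ cos φ₂ , cos φ₁ sin φ₂ − sin φ₁ cos φ₂ cos Δλ ) = atan2(0.4035, -0.7303) = 151.08°.
So the initial bearing is 151.1°.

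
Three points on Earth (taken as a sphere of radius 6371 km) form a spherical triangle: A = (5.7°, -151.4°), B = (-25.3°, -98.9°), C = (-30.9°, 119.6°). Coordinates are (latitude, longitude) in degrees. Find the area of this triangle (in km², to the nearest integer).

50690962 km²

Side lengths (central angles): a = 1.9689, b = 1.6069, c = 1.0412 rad; semiperimeter s = 2.3085.
By l'Huilier's theorem, tan(E/4) = √[tan(s/2) tan((s−a)/2) tan((s−b)/2) tan((s−c)/2)], giving spherical excess E = 1.2489 rad.
Area = E·R² = 1.2489 × (6371)² ≈ 50690962 km².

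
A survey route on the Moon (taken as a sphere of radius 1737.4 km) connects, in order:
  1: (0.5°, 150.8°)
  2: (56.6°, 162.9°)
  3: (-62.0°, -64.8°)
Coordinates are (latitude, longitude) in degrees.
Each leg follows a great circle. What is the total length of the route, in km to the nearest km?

6446 km

Leg 1→2: central angle 0.9938 rad, distance 1726.6 km.
Leg 2→3: central angle 2.7166 rad, distance 4719.9 km.
Total: 1726.6 + 4719.9 ≈ 6446 km.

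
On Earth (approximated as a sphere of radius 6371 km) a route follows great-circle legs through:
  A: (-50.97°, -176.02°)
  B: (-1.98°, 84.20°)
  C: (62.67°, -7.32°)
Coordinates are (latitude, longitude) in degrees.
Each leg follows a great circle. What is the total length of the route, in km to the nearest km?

Leg A→B: central angle 1.6509 rad, distance 10518.2 km.
Leg B→C: central angle 1.6137 rad, distance 10280.7 km.
Total: 10518.2 + 10280.7 ≈ 20799 km.

20799 km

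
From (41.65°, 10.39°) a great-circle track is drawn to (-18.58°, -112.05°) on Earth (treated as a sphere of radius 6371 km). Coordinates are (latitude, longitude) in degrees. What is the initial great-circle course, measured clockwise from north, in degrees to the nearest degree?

277°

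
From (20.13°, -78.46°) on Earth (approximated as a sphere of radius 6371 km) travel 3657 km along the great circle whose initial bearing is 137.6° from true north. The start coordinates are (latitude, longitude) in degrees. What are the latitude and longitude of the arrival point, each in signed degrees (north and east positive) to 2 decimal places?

Angular distance δ = d/R = 3657/6371 = 0.57401 rad; initial bearing θ = 2.4016 rad.
sin φ₂ = sin φ₁ cos δ + cos φ₁ sin δ cos θ = (0.3442)(0.8397) + (0.9389)(0.5430)(-0.7385) = -0.0875, so φ₂ = -5.02°.
Δλ = atan2(sin θ sin δ cos φ₁, cos δ − sin φ₁ sin φ₂) = atan2(0.3438, 0.8698) = 21.565°.
λ₂ = -78.460° + 21.565° = -56.89°.

-5.02°, -56.89°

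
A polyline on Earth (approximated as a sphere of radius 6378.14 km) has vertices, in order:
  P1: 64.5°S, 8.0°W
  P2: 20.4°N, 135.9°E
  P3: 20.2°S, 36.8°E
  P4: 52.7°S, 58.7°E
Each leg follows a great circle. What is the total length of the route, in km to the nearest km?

Leg P1→P2: central angle 2.2661 rad, distance 14453.7 km.
Leg P2→P3: central angle 1.8333 rad, distance 11692.9 km.
Leg P3→P4: central angle 0.6396 rad, distance 4079.3 km.
Total: 14453.7 + 11692.9 + 4079.3 ≈ 30226 km.

30226 km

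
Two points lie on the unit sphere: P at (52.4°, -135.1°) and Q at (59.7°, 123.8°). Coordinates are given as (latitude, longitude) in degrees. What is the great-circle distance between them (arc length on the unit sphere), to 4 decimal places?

Let φ₁ = 0.9146 rad, φ₂ = 1.0420 rad, and Δλ = -1.7645 rad.
cos c = sin φ₁ sin φ₂ + cos φ₁ cos φ₂ cos Δλ = (0.7923)(0.8634) + (0.6101)(0.5045)(-0.1925) = 0.62479,
so c = arccos(0.62479) = 0.89593 rad.
On the unit sphere the arc length equals the central angle: 0.8959.

0.8959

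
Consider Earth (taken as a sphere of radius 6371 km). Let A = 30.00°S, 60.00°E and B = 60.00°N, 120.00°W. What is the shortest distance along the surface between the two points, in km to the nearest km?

With latitudes φ₁ = -30.000°, φ₂ = 60.000° and longitude difference Δλ = -180.000°:
cos c = sin φ₁ sin φ₂ + cos φ₁ cos φ₂ cos Δλ = (-0.5000)(0.8660) + (0.8660)(0.5000)(-1.0000) = -0.86603,
so c = arccos(-0.86603) = 2.61799 rad.
Distance = R·c = 6371 × 2.6180 ≈ 16679 km.

16679 km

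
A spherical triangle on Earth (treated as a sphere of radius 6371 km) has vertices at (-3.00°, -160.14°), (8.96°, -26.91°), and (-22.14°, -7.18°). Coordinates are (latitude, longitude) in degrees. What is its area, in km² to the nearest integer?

68368608 km²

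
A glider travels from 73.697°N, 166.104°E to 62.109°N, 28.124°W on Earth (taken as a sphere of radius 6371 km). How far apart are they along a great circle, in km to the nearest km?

4877 km

Let φ₁ = 1.2863 rad, φ₂ = 1.0840 rad, and Δλ = 2.8933 rad.
cos c = sin φ₁ sin φ₂ + cos φ₁ cos φ₂ cos Δλ = (0.9598)(0.8838) + (0.2807)(0.4678)(-0.9693) = 0.72101,
so c = arccos(0.72101) = 0.76554 rad.
Distance = R·c = 6371 × 0.7655 ≈ 4877 km.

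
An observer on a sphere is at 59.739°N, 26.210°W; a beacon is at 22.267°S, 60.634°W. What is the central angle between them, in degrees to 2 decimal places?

With latitudes φ₁ = 59.739°, φ₂ = -22.267° and longitude difference Δλ = -34.424°:
cos c = sin φ₁ sin φ₂ + cos φ₁ cos φ₂ cos Δλ = (0.8637)(-0.3789) + (0.5039)(0.9254)(0.8249) = 0.05740,
so c = arccos(0.05740) = 1.51337 rad.
So the angular separation is 86.71°.

86.71°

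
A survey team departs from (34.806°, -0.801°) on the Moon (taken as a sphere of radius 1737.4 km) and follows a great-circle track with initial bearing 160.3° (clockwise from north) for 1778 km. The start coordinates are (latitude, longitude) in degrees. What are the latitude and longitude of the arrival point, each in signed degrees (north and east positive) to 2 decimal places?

-21.28°, 17.19°

Angular distance δ = d/R = 1778/1737.4 = 1.02337 rad; initial bearing θ = 2.7978 rad.
sin φ₂ = sin φ₁ cos δ + cos φ₁ sin δ cos θ = (0.5708)(0.5205) + (0.8211)(0.8539)(-0.9415) = -0.3630, so φ₂ = -21.28°.
Δλ = atan2(sin θ sin δ cos φ₁, cos δ − sin φ₁ sin φ₂) = atan2(0.2363, 0.7277) = 17.993°.
λ₂ = -0.801° + 17.993° = 17.19°.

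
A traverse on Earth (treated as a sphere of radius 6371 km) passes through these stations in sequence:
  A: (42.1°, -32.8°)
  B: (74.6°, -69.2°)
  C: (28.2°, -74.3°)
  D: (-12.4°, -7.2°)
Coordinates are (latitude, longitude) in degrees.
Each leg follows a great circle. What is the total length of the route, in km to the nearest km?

Leg A→B: central angle 0.6352 rad, distance 4046.9 km.
Leg B→C: central angle 0.8111 rad, distance 5167.6 km.
Leg C→D: central angle 1.3352 rad, distance 8506.3 km.
Total: 4046.9 + 5167.6 + 8506.3 ≈ 17721 km.

17721 km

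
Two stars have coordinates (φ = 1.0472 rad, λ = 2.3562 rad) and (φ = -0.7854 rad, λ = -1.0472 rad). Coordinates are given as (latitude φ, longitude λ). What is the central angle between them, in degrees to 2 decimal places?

Let φ₁ = 1.0472 rad, φ₂ = -0.7854 rad, and Δλ = 2.8798 rad.
cos c = sin φ₁ sin φ₂ + cos φ₁ cos φ₂ cos Δλ = (0.8660)(-0.7071) + (0.5000)(0.7071)(-0.9659) = -0.95388,
so c = arccos(-0.95388) = 2.83670 rad.
So the angular separation is 162.53°.

162.53°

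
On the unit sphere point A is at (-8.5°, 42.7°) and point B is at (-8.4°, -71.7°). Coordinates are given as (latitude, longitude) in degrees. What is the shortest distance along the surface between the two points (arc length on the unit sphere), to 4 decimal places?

With latitudes φ₁ = -8.500°, φ₂ = -8.400° and longitude difference Δλ = -114.400°:
cos c = sin φ₁ sin φ₂ + cos φ₁ cos φ₂ cos Δλ = (-0.1478)(-0.1461) + (0.9890)(0.9893)(-0.4131) = -0.38259,
so c = arccos(-0.38259) = 1.96340 rad.
On the unit sphere the arc length equals the central angle: 1.9634.

1.9634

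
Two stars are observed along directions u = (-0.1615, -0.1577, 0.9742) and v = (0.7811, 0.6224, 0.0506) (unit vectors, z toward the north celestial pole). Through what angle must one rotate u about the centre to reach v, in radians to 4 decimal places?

u·v = -0.1750; |u| = 1.0000, |v| = 1.0000.
cos θ = (u·v)/(|u||v|) = -0.1750, so θ = 1.7467 rad.

1.7467 rad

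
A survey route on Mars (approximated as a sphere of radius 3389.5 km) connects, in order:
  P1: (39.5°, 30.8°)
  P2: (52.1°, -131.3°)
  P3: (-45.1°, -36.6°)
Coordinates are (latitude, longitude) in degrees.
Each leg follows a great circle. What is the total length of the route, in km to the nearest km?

Leg P1→P2: central angle 1.5199 rad, distance 5151.7 km.
Leg P2→P3: central angle 2.2074 rad, distance 7482.0 km.
Total: 5151.7 + 7482.0 ≈ 12634 km.

12634 km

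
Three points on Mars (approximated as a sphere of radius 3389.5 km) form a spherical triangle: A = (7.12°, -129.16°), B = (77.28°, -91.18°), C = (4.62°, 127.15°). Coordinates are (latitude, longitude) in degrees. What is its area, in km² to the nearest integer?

Side lengths (central angles): a = 1.6645, b = 1.7968, c = 1.2733 rad; semiperimeter s = 2.3673.
By l'Huilier's theorem, tan(E/4) = √[tan(s/2) tan((s−a)/2) tan((s−b)/2) tan((s−c)/2)], giving spherical excess E = 1.5246 rad.
Area = E·R² = 1.5246 × (3389.5)² ≈ 17515185 km².

17515185 km²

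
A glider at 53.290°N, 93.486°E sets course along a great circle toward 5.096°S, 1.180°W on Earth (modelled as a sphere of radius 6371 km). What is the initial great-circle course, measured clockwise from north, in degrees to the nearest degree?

271°

With φ₁ = 0.9301, φ₂ = -0.0889, Δλ = -1.6522 rad, the forward-azimuth formula gives
θ = atan2( sin Δλ cos φ₂ , cos φ₁ sin φ₂ − sin φ₁ cos φ₂ cos Δλ ) = atan2(-0.9927, 0.0119) = -89.32°.
Adding 360° brings this into [0°, 360°): 271°.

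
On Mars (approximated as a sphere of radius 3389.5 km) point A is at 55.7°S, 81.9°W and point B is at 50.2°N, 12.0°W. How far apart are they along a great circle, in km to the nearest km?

With latitudes φ₁ = -55.700°, φ₂ = 50.200° and longitude difference Δλ = 69.900°:
cos c = sin φ₁ sin φ₂ + cos φ₁ cos φ₂ cos Δλ = (-0.8261)(0.7683) + (0.5635)(0.6401)(0.3437) = -0.51071,
so c = arccos(-0.51071) = 2.10681 rad.
Distance = R·c = 3389.5 × 2.1068 ≈ 7141 km.

7141 km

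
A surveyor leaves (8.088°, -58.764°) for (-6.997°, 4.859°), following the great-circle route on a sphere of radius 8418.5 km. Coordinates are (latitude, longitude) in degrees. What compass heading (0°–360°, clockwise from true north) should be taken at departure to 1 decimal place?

With φ₁ = 0.1412, φ₂ = -0.1221, Δλ = 1.1104 rad, the forward-azimuth formula gives
θ = atan2( sin Δλ cos φ₂ , cos φ₁ sin φ₂ − sin φ₁ cos φ₂ cos Δλ ) = atan2(0.8892, -0.1826) = 101.61°.
So the initial bearing is 101.6°.

101.6°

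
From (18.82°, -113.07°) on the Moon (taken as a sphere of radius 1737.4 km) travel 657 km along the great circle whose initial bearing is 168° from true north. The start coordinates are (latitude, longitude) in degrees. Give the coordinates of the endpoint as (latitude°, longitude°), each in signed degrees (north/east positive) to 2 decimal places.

Angular distance δ = d/R = 657/1737.4 = 0.37815 rad; initial bearing θ = 2.9322 rad.
sin φ₂ = sin φ₁ cos δ + cos φ₁ sin δ cos θ = (0.3226)(0.9293) + (0.9465)(0.3692)(-0.9781) = -0.0420, so φ₂ = -2.41°.
Δλ = atan2(sin θ sin δ cos φ₁, cos δ − sin φ₁ sin φ₂) = atan2(0.0727, 0.9429) = 4.406°.
λ₂ = -113.070° + 4.406° = -108.66°.

-2.41°, -108.66°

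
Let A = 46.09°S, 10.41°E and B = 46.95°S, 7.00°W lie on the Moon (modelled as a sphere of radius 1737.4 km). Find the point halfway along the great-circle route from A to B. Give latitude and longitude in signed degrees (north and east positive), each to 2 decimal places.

The central angle between A and B is δ = 0.2092 rad.
With f = 0.5, the slerp weights are sin((1−f)δ)/sin δ = 0.5027 and sin(fδ)/sin δ = 0.5027.
Weighted sum of the unit vectors: (0.5027)·(0.6821,0.1253,-0.7204) + (0.5027)·(0.6775,-0.0832,-0.7308) = (0.6836, 0.0212, -0.7296).
Converting back: φ = atan2(z, √(x²+y²)) = -46.85°, λ = atan2(y, x) = 1.77°.

-46.85°, 1.77°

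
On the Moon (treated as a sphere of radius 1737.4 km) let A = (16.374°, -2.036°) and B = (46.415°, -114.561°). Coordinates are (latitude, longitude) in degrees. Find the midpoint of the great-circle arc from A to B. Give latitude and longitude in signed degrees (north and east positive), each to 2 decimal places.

46.86°, -44.52°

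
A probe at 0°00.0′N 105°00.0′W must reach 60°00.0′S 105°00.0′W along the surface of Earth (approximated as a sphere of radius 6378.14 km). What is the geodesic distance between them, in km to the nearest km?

In radians: φ₁ = 0.0000, φ₂ = -1.0472, Δλ = 0.000° = 0.0000 rad.
Haversine: a = sin²(Δφ/2) + cos φ₁ cos φ₂ sin²(Δλ/2) = 0.2500 + (1.0000)(0.5000)(0.0000) = 0.25000.
Central angle c = 2·arcsin(√a) = 1.04720 rad.
Distance = R·c = 6378.14 × 1.0472 ≈ 6679 km.

6679 km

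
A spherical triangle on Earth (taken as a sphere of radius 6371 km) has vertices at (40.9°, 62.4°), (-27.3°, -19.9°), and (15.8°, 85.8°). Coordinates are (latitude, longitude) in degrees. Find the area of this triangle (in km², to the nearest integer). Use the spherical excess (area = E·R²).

29707046 km²

Side lengths (central angles): a = 1.9351, b = 0.5628, c = 1.7827 rad; semiperimeter s = 2.1403.
By l'Huilier's theorem, tan(E/4) = √[tan(s/2) tan((s−a)/2) tan((s−b)/2) tan((s−c)/2)], giving spherical excess E = 0.7319 rad.
Area = E·R² = 0.7319 × (6371)² ≈ 29707046 km².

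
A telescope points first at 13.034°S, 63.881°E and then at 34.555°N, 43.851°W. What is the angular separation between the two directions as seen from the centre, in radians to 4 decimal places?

Let φ₁ = -0.2275 rad, φ₂ = 0.6031 rad, and Δλ = -1.8803 rad.
Haversine: a = sin²(Δφ/2) + cos φ₁ cos φ₂ sin²(Δλ/2) = 0.1628 + (0.9742)(0.8236)(0.6523) = 0.68615.
Central angle c = 2·arcsin(√a) = 1.95227 rad.
So the angular separation is 1.9523 rad.

1.9523 rad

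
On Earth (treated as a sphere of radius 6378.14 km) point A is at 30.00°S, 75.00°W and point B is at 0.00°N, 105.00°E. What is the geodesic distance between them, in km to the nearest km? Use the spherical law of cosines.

16698 km

With latitudes φ₁ = -30.000°, φ₂ = 0.000° and longitude difference Δλ = -180.000°:
cos c = sin φ₁ sin φ₂ + cos φ₁ cos φ₂ cos Δλ = (-0.5000)(0.0000) + (0.8660)(1.0000)(-1.0000) = -0.86603,
so c = arccos(-0.86603) = 2.61799 rad.
Distance = R·c = 6378.14 × 2.6180 ≈ 16698 km.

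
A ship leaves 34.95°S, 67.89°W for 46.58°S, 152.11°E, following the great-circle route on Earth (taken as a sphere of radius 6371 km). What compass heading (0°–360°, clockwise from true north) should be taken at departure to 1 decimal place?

With φ₁ = -0.6100, φ₂ = -0.8130, Δλ = -2.4435 rad, the forward-azimuth formula gives
θ = atan2( sin Δλ cos φ₂ , cos φ₁ sin φ₂ − sin φ₁ cos φ₂ cos Δλ ) = atan2(-0.4418, -0.8970) = -153.78°.
Adding 360° brings this into [0°, 360°): 206.2°.

206.2°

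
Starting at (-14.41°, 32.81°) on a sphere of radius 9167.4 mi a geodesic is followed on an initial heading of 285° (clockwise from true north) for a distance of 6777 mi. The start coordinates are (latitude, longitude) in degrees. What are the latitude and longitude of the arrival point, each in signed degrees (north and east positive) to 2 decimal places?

-0.86°, -7.80°

Angular distance δ = d/R = 6777/9167.4 = 0.73925 rad; initial bearing θ = 4.9742 rad.
sin φ₂ = sin φ₁ cos δ + cos φ₁ sin δ cos θ = (-0.2489)(0.7390) + (0.9685)(0.6737)(0.2588) = -0.0150, so φ₂ = -0.86°.
Δλ = atan2(sin θ sin δ cos φ₁, cos δ − sin φ₁ sin φ₂) = atan2(-0.6303, 0.7352) = -40.606°.
λ₂ = 32.810° − 40.606° = -7.80°.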